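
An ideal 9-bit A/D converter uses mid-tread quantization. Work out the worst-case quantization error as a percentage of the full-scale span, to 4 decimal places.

0.0977 %

Rounding → worst-case error = ½ LSB = V_FS/2^10, so 100/1024 = 0.0976562 % of full scale.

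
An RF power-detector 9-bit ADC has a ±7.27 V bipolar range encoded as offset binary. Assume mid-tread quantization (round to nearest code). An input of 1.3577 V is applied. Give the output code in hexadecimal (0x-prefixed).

code 0x130 (decimal 304)

With 512 levels over 14.54 V, one step is 28.398 mV.
(V_in − V_low)/LSB = (1.3577 − (−7.27)) / 0.0283984 = 303.809.
round(303.809) = 304.
In hexadecimal (0x-prefixed): 0x130.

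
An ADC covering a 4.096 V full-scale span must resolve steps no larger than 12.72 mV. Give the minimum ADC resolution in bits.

9 bits

Number of steps required ≥ 4.096 V / 12.72 mV = 322.01.
Need 2^N ≥ 322.01; 2^8 = 256, 2^9 = 512.
Minimum N = 9.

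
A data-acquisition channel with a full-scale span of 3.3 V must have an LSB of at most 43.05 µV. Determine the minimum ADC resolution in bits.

17 bits

Number of steps required ≥ 3.3 V / 43.05 µV = 76655.05.
Need 2^N ≥ 76655.05; 2^16 = 65536, 2^17 = 131072.
Minimum N = 17.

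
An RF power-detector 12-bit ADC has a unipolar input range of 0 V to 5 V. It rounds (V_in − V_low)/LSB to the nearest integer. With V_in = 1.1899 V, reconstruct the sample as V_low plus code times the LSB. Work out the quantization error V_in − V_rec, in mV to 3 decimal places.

-0.286 mV

Step size: 5 V ÷ 2^12 = 1.221 mV.
(1.1899 − 0)/0.0012207 = 974.7661; round gives code 975.
Code 975 maps back to 0 + 975×0.0012207 V = 1.1901855 V.
V_in − V_rec = -0.000285547 V = -0.286 mV.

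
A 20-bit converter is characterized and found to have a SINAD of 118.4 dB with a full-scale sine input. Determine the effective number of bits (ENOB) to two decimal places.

ENOB = (SINAD − 1.76) / 6.02 = (118.4 − 1.76)/6.02 = 19.375.

19.38 bits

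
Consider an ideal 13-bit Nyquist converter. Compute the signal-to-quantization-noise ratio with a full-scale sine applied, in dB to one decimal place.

80.0 dB

SNR ≈ 6.02·N + 1.76 dB = 6.02·13 + 1.76 = 80.02 dB.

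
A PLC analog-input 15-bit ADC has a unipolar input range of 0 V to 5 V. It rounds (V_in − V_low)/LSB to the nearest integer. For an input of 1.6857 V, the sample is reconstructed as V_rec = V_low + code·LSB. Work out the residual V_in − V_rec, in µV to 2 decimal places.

Step size: 5 V ÷ 2^15 = 152.59 µV.
(V_in − V_low)/LSB = (1.6857 − 0)/0.000152588 = 11047.4035 → code 11047 (round).
V_rec = 0 + 11047·0.000152588 = 1.6856384 V.
V_in − V_rec = 6.15723e-05 V = 61.57 µV.

61.57 µV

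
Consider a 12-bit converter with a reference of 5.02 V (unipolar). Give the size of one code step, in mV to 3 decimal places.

1.226 mV

Full-scale span = 5.02 V.
LSB = 5.02 / 2^12 = 5.02 / 4096 = 0.00122559 V = 1.226 mV.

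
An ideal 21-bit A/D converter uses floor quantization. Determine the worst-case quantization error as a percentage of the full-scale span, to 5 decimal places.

0.00005 %

Truncating → worst-case error = 1 LSB = V_FS/2^21, so 100/2097152 = 4.76837e-05 % of full scale.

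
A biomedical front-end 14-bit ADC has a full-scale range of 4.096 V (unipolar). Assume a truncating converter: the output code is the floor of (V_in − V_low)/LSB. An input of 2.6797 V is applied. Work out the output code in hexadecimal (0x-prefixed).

LSB = 4.096 V / 16384 = 250.00 µV.
Input sits at 10718.800 steps above V_low.
Floor → code 10718.
In hexadecimal (0x-prefixed): 0x29DE.

code 0x29DE (decimal 10718)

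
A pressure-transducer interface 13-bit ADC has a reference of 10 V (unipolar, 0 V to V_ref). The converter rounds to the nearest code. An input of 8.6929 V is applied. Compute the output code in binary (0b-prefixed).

code 0b1101111010001 (decimal 7121)

With 8192 levels over 10 V, one step is 1.221 mV.
(8.6929 − 0) / 0.0012207 = 7121.224 LSBs.
Round → code 7121.
In binary (0b-prefixed): 0b1101111010001.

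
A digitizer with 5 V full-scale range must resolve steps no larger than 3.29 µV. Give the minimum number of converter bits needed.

21 bits

Number of steps required ≥ 5 V / 3.29 µV = 1519756.84.
Need 2^N ≥ 1519756.84; 2^20 = 1048576, 2^21 = 2097152.
Minimum N = 21.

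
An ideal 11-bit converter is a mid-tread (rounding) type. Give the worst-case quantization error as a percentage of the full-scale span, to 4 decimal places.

0.0244 %

Rounding → worst-case error = ½ LSB = V_FS/2^12, so 100/4096 = 0.0244141 % of full scale.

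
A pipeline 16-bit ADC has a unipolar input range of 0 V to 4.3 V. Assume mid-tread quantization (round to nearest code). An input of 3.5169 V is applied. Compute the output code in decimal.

code 53601

LSB = 4.3 V / 65536 = 65.61 µV.
(V_in − V_low)/LSB = (3.5169 − 0) / 6.56128e-05 = 53600.828.
So the output code is 53601.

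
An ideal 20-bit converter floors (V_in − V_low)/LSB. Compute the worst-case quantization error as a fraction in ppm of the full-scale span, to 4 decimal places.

Truncating → worst-case error = 1 LSB = V_FS/2^20, so 1e+06/1048576 = 0.953674 ppm of full scale.

0.9537 ppm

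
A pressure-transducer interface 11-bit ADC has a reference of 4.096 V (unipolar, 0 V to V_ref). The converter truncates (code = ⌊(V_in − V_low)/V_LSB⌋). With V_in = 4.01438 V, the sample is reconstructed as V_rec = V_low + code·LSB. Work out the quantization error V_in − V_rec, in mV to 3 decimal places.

One LSB is 4.096 V / 2048 = 2.000 mV.
(V_in − V_low)/LSB = (4.01438 − 0)/0.002 = 2007.1900 → code 2007 (floor).
V_rec = 0 + 2007·0.002 = 4.014 V.
V_in − V_rec = 0.00038 V = 0.380 mV.

0.380 mV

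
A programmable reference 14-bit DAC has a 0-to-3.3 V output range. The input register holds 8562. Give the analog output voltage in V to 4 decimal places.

LSB = 3.3 V / 2^14 = 201.42 µV.
V_out = 0 + 8562 × 0.000201416 V = 1.72452 V.

1.7245 V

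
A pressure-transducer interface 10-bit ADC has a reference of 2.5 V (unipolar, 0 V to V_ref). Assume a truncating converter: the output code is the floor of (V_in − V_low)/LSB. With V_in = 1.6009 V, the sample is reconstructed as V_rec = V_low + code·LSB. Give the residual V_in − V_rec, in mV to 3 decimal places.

1.779 mV

LSB = 2.5/2^10 = 2.441 mV.
(1.6009 − 0)/0.00244141 = 655.7286; ⌊·⌋ gives code 655.
Reconstructed: 1.5991211 V.
Difference: 0.00177891 V → 1.779 mV.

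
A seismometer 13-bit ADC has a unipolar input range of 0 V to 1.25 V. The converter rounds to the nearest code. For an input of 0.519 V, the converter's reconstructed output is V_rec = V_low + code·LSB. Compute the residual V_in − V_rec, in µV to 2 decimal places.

LSB = 1.25/2^13 = 152.59 µV.
(V_in − V_low)/LSB = (0.519 − 0)/0.000152588 = 3401.3184 → code 3401 (round).
V_rec = 0 + 3401·0.000152588 = 0.51895142 V.
Difference: 4.8584e-05 V → 48.58 µV.

48.58 µV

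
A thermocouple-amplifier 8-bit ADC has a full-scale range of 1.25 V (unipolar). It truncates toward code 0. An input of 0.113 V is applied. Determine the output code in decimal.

Full-scale span = 1.25 V; LSB = 1.25/2^8 = 4.883 mV.
(0.113 − 0) / 0.00488281 = 23.142 LSBs.
⌊·⌋(23.142) = 23.

code 23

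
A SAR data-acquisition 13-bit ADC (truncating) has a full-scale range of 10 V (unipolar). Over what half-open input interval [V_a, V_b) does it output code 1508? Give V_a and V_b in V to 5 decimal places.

LSB = 10/2^13 = 1.221 mV.
V_a = V_low + 1508·LSB = 1.84082 V; V_b = V_low + 1509·LSB = 1.84204 V.

[1.84082 V, 1.84204 V)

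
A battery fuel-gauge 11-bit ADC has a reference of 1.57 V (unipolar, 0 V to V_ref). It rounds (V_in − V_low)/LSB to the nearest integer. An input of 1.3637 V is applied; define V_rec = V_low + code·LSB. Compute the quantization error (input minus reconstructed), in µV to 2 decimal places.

One LSB is 1.57 V / 2048 = 0.767 mV.
(V_in − V_low)/LSB = (1.3637 − 0)/0.000766602 = 1778.8902 → code 1779 (round).
Reconstructed: 1.3637842 V.
Difference: -8.41797e-05 V → -84.18 µV.

-84.18 µV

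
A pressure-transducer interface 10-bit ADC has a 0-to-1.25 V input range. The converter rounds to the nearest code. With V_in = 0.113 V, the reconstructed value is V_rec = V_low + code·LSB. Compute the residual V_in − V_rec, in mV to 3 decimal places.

-0.525 mV

LSB = 1.25/2^10 = 1.221 mV.
Scaled input = 92.5696 LSBs, so code = 93.
Reconstructed: 0.11352539 V.
V_in − V_rec = -0.000525391 V = -0.525 mV.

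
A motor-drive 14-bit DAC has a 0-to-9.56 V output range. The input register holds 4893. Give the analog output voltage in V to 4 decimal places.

LSB = 9.56 V / 2^14 = 0.583 mV.
V_out = 0 + 4893 × 0.000583496 V = 2.85505 V.

2.8550 V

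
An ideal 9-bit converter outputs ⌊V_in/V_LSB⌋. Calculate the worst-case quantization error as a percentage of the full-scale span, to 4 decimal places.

0.1953 %

Truncating → worst-case error = 1 LSB = V_FS/2^9, so 100/512 = 0.195312 % of full scale.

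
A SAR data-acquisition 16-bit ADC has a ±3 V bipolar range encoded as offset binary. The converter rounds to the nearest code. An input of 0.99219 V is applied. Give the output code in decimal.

With 65536 levels over 6 V, one step is 91.55 µV.
Input sits at 43605.361 steps above V_low.
round(43605.361) = 43605.

code 43605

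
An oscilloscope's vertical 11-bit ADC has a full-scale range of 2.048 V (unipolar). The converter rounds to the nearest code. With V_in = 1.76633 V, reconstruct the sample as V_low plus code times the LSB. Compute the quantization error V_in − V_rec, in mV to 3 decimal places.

0.330 mV

LSB = 2.048/2^11 = 1.000 mV.
(V_in − V_low)/LSB = (1.76633 − 0)/0.001 = 1766.3300 → code 1766 (round).
Reconstructed: 1.766 V.
Difference: 0.00033 V → 0.330 mV.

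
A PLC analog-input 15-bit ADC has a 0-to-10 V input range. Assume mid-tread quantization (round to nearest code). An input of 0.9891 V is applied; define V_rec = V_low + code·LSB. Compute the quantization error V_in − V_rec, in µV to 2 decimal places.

25.29 µV

LSB = 10/2^15 = 305.18 µV.
(V_in − V_low)/LSB = (0.9891 − 0)/0.000305176 = 3241.0829 → code 3241 (round).
Code 3241 maps back to 0 + 3241×0.000305176 V = 0.98907471 V.
Error = 0.9891 − 0.98907471 = 2.5293e-05 V = 25.29 µV.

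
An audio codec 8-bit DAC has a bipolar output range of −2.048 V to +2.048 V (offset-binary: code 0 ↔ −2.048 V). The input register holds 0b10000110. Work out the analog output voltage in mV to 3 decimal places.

LSB = 4.096 V / 2^8 = 16.000 mV.
Code 0b10000110 = 134 decimal.
V_out = (−2.048) + 134 × 0.016 V = 0.096 V.
= 96.000 mV.

96.000 mV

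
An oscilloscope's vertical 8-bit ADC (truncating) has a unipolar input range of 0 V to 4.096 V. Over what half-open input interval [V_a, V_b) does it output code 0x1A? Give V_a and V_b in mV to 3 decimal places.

LSB = 4.096/2^8 = 16.000 mV.
Code 0x1A = 26 decimal.
V_a = V_low + 26·LSB = 0.416 V; V_b = V_low + 27·LSB = 0.432 V.

[416.000 mV, 432.000 mV)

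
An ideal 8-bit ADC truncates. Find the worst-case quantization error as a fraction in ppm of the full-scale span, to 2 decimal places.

3906.25 ppm

Truncating → worst-case error = 1 LSB = V_FS/2^8, so 1e+06/256 = 3906.25 ppm of full scale.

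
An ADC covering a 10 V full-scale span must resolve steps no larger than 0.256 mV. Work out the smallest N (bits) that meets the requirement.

16 bits

Number of steps required ≥ 10 V / 0.256 mV = 39062.50.
Need 2^N ≥ 39062.50; 2^15 = 32768, 2^16 = 65536.
Minimum N = 16.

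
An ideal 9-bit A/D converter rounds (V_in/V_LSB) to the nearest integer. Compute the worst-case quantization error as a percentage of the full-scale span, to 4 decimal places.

Rounding → worst-case error = ½ LSB = V_FS/2^10, so 100/1024 = 0.0976562 % of full scale.

0.0977 %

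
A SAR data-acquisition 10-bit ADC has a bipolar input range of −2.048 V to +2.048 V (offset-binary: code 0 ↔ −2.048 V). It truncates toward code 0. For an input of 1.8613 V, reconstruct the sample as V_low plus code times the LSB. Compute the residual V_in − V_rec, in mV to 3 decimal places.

1.300 mV

LSB = 4.096/2^10 = 4.000 mV.
(1.8613 − (−2.048))/0.004 = 977.3250; ⌊·⌋ gives code 977.
V_rec = (−2.048) + 977·0.004 = 1.86 V.
Error = 1.8613 − 1.86 = 0.0013 V = 1.300 mV.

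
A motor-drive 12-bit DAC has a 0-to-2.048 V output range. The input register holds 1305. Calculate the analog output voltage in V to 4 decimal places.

LSB = 2.048 V / 2^12 = 0.500 mV.
V_out = 0 + 1305 × 0.0005 V = 0.6525 V.

0.6525 V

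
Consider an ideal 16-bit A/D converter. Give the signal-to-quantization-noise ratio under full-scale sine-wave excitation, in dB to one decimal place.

SNR ≈ 6.02·N + 1.76 dB = 6.02·16 + 1.76 = 98.08 dB.

98.1 dB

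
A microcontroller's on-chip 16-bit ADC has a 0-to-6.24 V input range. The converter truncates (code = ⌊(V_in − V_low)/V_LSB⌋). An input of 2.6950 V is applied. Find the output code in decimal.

code 28304

With 65536 levels over 6.24 V, one step is 95.21 µV.
(2.6950 − 0) / 9.52148e-05 = 28304.410 LSBs.
Floor → code 28304.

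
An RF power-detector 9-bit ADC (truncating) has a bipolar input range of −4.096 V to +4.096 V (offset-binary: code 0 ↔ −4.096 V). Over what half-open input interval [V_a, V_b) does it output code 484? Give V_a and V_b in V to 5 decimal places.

[3.64800 V, 3.66400 V)

LSB = 8.192/2^9 = 16.000 mV.
V_a = V_low + 484·LSB = 3.648 V; V_b = V_low + 485·LSB = 3.664 V.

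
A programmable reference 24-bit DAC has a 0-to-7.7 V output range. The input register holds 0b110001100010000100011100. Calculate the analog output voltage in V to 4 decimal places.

5.9594 V

LSB = 7.7 V / 2^24 = 0.46 µV.
Code 0b110001100010000100011100 = 12984604 decimal.
V_out = 0 + 12984604 × 4.58956e-07 V = 5.95936 V.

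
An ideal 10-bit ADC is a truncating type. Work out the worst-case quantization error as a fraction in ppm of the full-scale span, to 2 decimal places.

976.56 ppm

Truncating → worst-case error = 1 LSB = V_FS/2^10, so 1e+06/1024 = 976.562 ppm of full scale.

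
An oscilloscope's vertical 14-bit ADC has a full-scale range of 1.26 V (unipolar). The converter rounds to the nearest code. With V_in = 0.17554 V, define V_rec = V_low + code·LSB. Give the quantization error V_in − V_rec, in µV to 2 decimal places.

One LSB is 1.26 V / 16384 = 76.90 µV.
Scaled input = 2282.5773 LSBs, so code = 2283.
V_rec = 0 + 2283·7.69043e-05 = 0.17557251 V.
V_in − V_rec = -3.25098e-05 V = -32.51 µV.

-32.51 µV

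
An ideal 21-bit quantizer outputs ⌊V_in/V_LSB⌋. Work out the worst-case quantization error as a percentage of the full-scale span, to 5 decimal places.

Truncating → worst-case error = 1 LSB = V_FS/2^21, so 100/2097152 = 4.76837e-05 % of full scale.

0.00005 %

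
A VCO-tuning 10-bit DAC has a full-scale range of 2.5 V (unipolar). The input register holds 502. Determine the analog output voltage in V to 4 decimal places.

1.2256 V

LSB = 2.5 V / 2^10 = 2.441 mV.
V_out = 0 + 502 × 0.00244141 V = 1.22559 V.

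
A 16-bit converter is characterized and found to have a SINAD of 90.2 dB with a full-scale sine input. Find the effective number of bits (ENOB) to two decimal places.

ENOB = (SINAD − 1.76) / 6.02 = (90.2 − 1.76)/6.02 = 14.691.

14.69 bits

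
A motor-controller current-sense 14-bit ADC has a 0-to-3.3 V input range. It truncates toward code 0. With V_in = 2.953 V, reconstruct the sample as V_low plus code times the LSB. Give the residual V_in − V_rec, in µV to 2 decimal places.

39.79 µV

Step size: 3.3 V ÷ 2^14 = 201.42 µV.
(V_in − V_low)/LSB = (2.953 − 0)/0.000201416 = 14661.1976 → code 14661 (floor).
V_rec = 0 + 14661·0.000201416 = 2.9529602 V.
Difference: 3.97949e-05 V → 39.79 µV.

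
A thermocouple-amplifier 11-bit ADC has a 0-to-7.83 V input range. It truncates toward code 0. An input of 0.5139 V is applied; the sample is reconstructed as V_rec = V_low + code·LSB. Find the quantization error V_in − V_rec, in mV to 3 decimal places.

1.586 mV

LSB = 7.83/2^11 = 3.823 mV.
Scaled input = 134.4147 LSBs, so code = 134.
V_rec = 0 + 134·0.00382324 = 0.51231445 V.
Error = 0.5139 − 0.51231445 = 0.00158555 V = 1.586 mV.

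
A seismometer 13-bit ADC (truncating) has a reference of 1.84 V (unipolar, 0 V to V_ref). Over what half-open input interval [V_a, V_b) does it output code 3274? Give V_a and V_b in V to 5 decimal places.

LSB = 1.84/2^13 = 224.61 µV.
V_a = V_low + 3274·LSB = 0.735371 V; V_b = V_low + 3275·LSB = 0.735596 V.

[0.73537 V, 0.73560 V)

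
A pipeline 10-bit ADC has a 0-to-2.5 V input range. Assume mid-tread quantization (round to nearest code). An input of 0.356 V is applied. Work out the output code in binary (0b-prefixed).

LSB = 2.5 V / 1024 = 2.441 mV.
(V_in − V_low)/LSB = (0.356 − 0) / 0.00244141 = 145.818.
So the output code is 146.
In binary (0b-prefixed): 0b10010010.

code 0b10010010 (decimal 146)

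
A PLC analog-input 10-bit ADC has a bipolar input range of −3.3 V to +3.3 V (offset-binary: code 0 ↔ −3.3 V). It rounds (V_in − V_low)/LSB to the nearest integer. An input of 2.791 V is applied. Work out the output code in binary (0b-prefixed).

Full-scale span = 6.6 V; LSB = 6.6/2^10 = 6.445 mV.
Input sits at 945.028 steps above V_low.
round(945.028) = 945.
In binary (0b-prefixed): 0b1110110001.

code 0b1110110001 (decimal 945)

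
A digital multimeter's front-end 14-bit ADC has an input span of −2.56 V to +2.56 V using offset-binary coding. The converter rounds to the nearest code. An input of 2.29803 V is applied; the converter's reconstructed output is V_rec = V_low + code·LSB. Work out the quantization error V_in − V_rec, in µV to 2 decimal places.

LSB = 5.12/2^14 = 312.50 µV.
(2.29803 − (−2.56))/0.0003125 = 15545.6960; round gives code 15546.
Reconstructed: 2.298125 V.
Difference: -9.5e-05 V → -95.00 µV.

-95.00 µV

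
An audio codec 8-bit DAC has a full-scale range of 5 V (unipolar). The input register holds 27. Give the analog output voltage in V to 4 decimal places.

LSB = 5 V / 2^8 = 19.531 mV.
V_out = 0 + 27 × 0.0195312 V = 0.527344 V.

0.5273 V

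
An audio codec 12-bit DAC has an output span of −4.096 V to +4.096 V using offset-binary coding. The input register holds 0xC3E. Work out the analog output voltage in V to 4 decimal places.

2.1720 V

LSB = 8.192 V / 2^12 = 2.000 mV.
Code 0xC3E = 3134 decimal.
V_out = (−4.096) + 3134 × 0.002 V = 2.172 V.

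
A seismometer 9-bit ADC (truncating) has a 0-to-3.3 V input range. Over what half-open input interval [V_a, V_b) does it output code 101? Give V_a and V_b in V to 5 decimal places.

[0.65098 V, 0.65742 V)

LSB = 3.3/2^9 = 6.445 mV.
V_a = V_low + 101·LSB = 0.650977 V; V_b = V_low + 102·LSB = 0.657422 V.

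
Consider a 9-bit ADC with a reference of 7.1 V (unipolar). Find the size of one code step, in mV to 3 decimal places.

13.867 mV

Full-scale span = 7.1 V.
LSB = 7.1 / 2^9 = 7.1 / 512 = 0.0138672 V = 13.867 mV.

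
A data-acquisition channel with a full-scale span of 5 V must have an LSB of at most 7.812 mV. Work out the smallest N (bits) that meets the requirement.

Number of steps required ≥ 5 V / 7.812 mV = 640.04.
Need 2^N ≥ 640.04; 2^9 = 512, 2^10 = 1024.
Minimum N = 10.

10 bits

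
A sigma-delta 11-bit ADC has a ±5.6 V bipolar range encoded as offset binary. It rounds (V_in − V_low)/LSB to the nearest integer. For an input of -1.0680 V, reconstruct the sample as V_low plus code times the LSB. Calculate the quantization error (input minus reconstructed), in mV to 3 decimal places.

Step size: 11.2 V ÷ 2^11 = 5.469 mV.
Scaled input = 828.7086 LSBs, so code = 829.
V_rec = (−5.6) + 829·0.00546875 = -1.0664062 V.
V_in − V_rec = -0.00159375 V = -1.594 mV.

-1.594 mV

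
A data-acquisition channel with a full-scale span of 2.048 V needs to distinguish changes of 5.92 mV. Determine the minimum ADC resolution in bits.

Number of steps required ≥ 2.048 V / 5.92 mV = 345.95.
Need 2^N ≥ 345.95; 2^8 = 256, 2^9 = 512.
Minimum N = 9.

9 bits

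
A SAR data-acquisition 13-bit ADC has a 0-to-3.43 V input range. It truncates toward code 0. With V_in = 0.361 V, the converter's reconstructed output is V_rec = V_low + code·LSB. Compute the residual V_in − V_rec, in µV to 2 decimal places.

Step size: 3.43 V ÷ 2^13 = 418.70 µV.
Scaled input = 862.1901 LSBs, so code = 862.
V_rec = 0 + 862·0.000418701 = 0.36092041 V.
V_in − V_rec = 7.95898e-05 V = 79.59 µV.

79.59 µV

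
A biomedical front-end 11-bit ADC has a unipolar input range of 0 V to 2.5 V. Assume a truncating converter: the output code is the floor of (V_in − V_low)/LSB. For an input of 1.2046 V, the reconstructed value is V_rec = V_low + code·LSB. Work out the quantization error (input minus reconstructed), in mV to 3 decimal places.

One LSB is 2.5 V / 2048 = 1.221 mV.
(V_in − V_low)/LSB = (1.2046 − 0)/0.0012207 = 986.8083 → code 986 (floor).
Code 986 maps back to 0 + 986×0.0012207 V = 1.2036133 V.
V_in − V_rec = 0.000986719 V = 0.987 mV.

0.987 mV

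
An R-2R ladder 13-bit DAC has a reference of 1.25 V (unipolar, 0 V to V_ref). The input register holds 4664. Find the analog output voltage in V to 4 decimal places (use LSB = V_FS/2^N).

0.7117 V

LSB = 1.25 V / 2^13 = 152.59 µV.
V_out = 0 + 4664 × 0.000152588 V = 0.71167 V.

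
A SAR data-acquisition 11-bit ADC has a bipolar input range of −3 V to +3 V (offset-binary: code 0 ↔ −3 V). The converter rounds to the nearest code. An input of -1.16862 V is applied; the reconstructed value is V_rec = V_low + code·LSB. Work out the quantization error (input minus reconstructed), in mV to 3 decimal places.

0.325 mV

Step size: 6 V ÷ 2^11 = 2.930 mV.
(-1.16862 − (−3))/0.00292969 = 625.1110; round gives code 625.
Code 625 maps back to (−3) + 625×0.00292969 V = -1.1689453 V.
Error = -1.16862 − (−1.1689453) = 0.000325313 V = 0.325 mV.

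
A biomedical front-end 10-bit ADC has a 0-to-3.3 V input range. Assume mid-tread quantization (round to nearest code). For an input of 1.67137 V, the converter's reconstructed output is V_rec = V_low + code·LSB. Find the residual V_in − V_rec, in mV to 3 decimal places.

-1.189 mV

One LSB is 3.3 V / 1024 = 3.223 mV.
(1.67137 − 0)/0.00322266 = 518.6312; round gives code 519.
Reconstructed: 1.6725586 V.
Difference: -0.00118859 V → -1.189 mV.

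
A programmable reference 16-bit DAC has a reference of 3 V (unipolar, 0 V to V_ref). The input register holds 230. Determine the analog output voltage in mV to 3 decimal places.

10.529 mV

LSB = 3 V / 2^16 = 45.78 µV.
V_out = 0 + 230 × 4.57764e-05 V = 0.0105286 V.
= 10.529 mV.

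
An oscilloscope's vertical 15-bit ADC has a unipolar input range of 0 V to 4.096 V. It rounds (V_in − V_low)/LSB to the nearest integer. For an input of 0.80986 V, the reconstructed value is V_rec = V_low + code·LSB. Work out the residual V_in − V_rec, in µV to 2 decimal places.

Step size: 4.096 V ÷ 2^15 = 125.00 µV.
(0.80986 − 0)/0.000125 = 6478.8800; round gives code 6479.
Reconstructed: 0.809875 V.
V_in − V_rec = -1.5e-05 V = -15.00 µV.

-15.00 µV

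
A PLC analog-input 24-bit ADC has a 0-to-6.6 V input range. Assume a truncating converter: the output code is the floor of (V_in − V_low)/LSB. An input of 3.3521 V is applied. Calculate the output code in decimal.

With 16777216 levels over 6.6 V, one step is 0.39 µV.
Input sits at 8521046.326 steps above V_low.
Floor → code 8521046.

code 8521046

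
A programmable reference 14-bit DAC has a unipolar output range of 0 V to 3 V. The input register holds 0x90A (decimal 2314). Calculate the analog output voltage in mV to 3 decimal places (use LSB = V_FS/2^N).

LSB = 3 V / 2^14 = 183.11 µV.
Code 0x90A = 2314 decimal.
V_out = 0 + 2314 × 0.000183105 V = 0.423706 V.
= 423.706 mV.

423.706 mV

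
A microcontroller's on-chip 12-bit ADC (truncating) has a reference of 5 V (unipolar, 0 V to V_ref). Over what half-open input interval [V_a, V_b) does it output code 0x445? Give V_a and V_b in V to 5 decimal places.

LSB = 5/2^12 = 1.221 mV.
Code 0x445 = 1093 decimal.
V_a = V_low + 1093·LSB = 1.33423 V; V_b = V_low + 1094·LSB = 1.33545 V.

[1.33423 V, 1.33545 V)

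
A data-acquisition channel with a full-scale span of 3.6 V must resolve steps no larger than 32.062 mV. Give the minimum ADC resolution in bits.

Number of steps required ≥ 3.6 V / 32.062 mV = 112.28.
Need 2^N ≥ 112.28; 2^6 = 64, 2^7 = 128.
Minimum N = 7.

7 bits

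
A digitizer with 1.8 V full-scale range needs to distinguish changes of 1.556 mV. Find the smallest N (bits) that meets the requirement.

11 bits

Number of steps required ≥ 1.8 V / 1.556 mV = 1156.81.
Need 2^N ≥ 1156.81; 2^10 = 1024, 2^11 = 2048.
Minimum N = 11.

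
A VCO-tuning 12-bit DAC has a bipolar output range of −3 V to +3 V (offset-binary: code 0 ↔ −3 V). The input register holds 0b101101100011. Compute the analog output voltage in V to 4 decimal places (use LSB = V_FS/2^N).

1.2700 V

LSB = 6 V / 2^12 = 1.465 mV.
Code 0b101101100011 = 2915 decimal.
V_out = (−3) + 2915 × 0.00146484 V = 1.27002 V.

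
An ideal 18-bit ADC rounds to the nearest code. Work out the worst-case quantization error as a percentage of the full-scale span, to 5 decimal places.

0.00019 %

Rounding → worst-case error = ½ LSB = V_FS/2^19, so 100/524288 = 0.000190735 % of full scale.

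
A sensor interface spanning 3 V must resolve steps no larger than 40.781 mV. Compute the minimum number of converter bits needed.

7 bits

Number of steps required ≥ 3 V / 40.781 mV = 73.56.
Need 2^N ≥ 73.56; 2^6 = 64, 2^7 = 128.
Minimum N = 7.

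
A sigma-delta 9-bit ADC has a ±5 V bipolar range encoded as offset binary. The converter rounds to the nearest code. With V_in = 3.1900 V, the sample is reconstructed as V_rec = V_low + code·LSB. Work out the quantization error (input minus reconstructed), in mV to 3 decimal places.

One LSB is 10 V / 512 = 19.531 mV.
(V_in − V_low)/LSB = (3.1900 − (−5))/0.0195312 = 419.3280 → code 419 (round).
Reconstructed: 3.1835938 V.
Difference: 0.00640625 V → 6.406 mV.

6.406 mV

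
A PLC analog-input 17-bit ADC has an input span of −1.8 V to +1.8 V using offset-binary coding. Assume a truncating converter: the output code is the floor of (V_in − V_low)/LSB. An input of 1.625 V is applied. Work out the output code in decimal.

code 124700

LSB = 3.6 V / 131072 = 27.47 µV.
Input sits at 124700.444 steps above V_low.
Floor → code 124700.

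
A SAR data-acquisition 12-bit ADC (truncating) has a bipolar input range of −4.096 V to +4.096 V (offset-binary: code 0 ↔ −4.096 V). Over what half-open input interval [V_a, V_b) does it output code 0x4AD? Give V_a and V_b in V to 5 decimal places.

LSB = 8.192/2^12 = 2.000 mV.
Code 0x4AD = 1197 decimal.
V_a = V_low + 1197·LSB = -1.702 V; V_b = V_low + 1198·LSB = -1.7 V.

[-1.70200 V, -1.70000 V)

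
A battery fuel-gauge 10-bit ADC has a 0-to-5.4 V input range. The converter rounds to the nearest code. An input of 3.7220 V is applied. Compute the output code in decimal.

code 706

LSB = 5.4 V / 1024 = 5.273 mV.
(V_in − V_low)/LSB = (3.7220 − 0) / 0.00527344 = 705.801.
Round → code 706.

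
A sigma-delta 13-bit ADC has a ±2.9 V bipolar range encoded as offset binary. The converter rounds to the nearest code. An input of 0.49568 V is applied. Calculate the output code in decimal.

code 4796

LSB = 5.8 V / 8192 = 0.708 mV.
Input sits at 4796.105 steps above V_low.
round(4796.105) = 4796.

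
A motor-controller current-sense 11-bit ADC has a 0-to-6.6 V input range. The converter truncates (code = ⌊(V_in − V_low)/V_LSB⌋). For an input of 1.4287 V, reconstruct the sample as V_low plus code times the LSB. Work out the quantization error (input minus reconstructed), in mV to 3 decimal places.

Step size: 6.6 V ÷ 2^11 = 3.223 mV.
(1.4287 − 0)/0.00322266 = 443.3299; ⌊·⌋ gives code 443.
V_rec = 0 + 443·0.00322266 = 1.4276367 V.
V_in − V_rec = 0.00106328 V = 1.063 mV.

1.063 mV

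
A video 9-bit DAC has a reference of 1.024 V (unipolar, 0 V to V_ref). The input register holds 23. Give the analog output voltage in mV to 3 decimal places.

46.000 mV

LSB = 1.024 V / 2^9 = 2.000 mV.
V_out = 0 + 23 × 0.002 V = 0.046 V.
= 46.000 mV.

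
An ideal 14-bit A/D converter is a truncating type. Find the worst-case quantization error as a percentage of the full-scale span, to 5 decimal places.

Truncating → worst-case error = 1 LSB = V_FS/2^14, so 100/16384 = 0.00610352 % of full scale.

0.00610 %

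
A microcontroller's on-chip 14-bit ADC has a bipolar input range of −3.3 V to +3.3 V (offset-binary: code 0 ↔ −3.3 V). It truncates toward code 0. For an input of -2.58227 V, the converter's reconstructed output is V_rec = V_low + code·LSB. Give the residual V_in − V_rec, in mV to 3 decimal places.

One LSB is 6.6 V / 16384 = 402.83 µV.
(-2.58227 − (−3.3))/0.000402832 = 1781.7104; ⌊·⌋ gives code 1781.
Reconstructed: -2.5825562 V.
Error = -2.58227 − (−2.5825562) = 0.000286152 V = 0.286 mV.

0.286 mV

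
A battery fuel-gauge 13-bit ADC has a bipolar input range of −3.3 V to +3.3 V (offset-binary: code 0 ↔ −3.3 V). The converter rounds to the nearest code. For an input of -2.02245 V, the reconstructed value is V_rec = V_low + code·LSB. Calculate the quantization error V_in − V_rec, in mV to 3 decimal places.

-0.233 mV

One LSB is 6.6 V / 8192 = 0.806 mV.
(V_in − V_low)/LSB = (-2.02245 − (−3.3))/0.000805664 = 1585.7105 → code 1586 (round).
Reconstructed: -2.0222168 V.
V_in − V_rec = -0.000233203 V = -0.233 mV.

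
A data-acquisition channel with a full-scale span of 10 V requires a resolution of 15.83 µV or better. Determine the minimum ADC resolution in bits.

20 bits

Number of steps required ≥ 10 V / 15.83 µV = 631711.94.
Need 2^N ≥ 631711.94; 2^19 = 524288, 2^20 = 1048576.
Minimum N = 20.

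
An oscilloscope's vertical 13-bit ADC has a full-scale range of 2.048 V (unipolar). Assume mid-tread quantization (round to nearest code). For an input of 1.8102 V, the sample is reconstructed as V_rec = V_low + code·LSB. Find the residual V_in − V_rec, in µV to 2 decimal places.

LSB = 2.048/2^13 = 250.00 µV.
(1.8102 − 0)/0.00025 = 7240.8000; round gives code 7241.
Code 7241 maps back to 0 + 7241×0.00025 V = 1.81025 V.
V_in − V_rec = -5e-05 V = -50.00 µV.

-50.00 µV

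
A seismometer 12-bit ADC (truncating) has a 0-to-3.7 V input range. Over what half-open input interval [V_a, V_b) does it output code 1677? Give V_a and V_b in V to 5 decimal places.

[1.51487 V, 1.51577 V)

LSB = 3.7/2^12 = 0.903 mV.
V_a = V_low + 1677·LSB = 1.51487 V; V_b = V_low + 1678·LSB = 1.51577 V.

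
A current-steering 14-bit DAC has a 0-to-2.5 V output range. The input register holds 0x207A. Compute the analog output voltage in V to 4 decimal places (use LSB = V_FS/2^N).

1.2686 V

LSB = 2.5 V / 2^14 = 152.59 µV.
Code 0x207A = 8314 decimal.
V_out = 0 + 8314 × 0.000152588 V = 1.26862 V.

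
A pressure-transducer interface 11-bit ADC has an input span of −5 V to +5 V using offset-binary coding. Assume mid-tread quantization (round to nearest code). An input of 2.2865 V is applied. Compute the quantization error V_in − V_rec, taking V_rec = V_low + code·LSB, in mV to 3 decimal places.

LSB = 10/2^11 = 4.883 mV.
(V_in − V_low)/LSB = (2.2865 − (−5))/0.00488281 = 1492.2752 → code 1492 (round).
Reconstructed: 2.2851562 V.
Error = 2.2865 − 2.2851562 = 0.00134375 V = 1.344 mV.

1.344 mV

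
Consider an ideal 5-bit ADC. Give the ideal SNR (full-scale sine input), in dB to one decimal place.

SNR ≈ 6.02·N + 1.76 dB = 6.02·5 + 1.76 = 31.86 dB.

31.9 dB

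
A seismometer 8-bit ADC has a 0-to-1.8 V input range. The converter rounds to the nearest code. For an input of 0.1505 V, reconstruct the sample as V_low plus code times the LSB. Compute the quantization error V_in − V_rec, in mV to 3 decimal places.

LSB = 1.8/2^8 = 7.031 mV.
(0.1505 − 0)/0.00703125 = 21.4044; round gives code 21.
Reconstructed: 0.14765625 V.
Difference: 0.00284375 V → 2.844 mV.

2.844 mV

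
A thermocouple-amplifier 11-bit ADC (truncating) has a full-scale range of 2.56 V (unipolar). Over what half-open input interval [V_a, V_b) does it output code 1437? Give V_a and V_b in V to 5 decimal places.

[1.79625 V, 1.79750 V)

LSB = 2.56/2^11 = 1.250 mV.
V_a = V_low + 1437·LSB = 1.79625 V; V_b = V_low + 1438·LSB = 1.7975 V.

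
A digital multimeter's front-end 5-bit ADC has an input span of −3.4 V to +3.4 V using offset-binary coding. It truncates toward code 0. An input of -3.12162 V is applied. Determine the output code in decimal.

With 32 levels over 6.8 V, one step is 212.500 mV.
(V_in − V_low)/LSB = (-3.12162 − (−3.4)) / 0.2125 = 1.310.
⌊·⌋(1.310) = 1.

code 1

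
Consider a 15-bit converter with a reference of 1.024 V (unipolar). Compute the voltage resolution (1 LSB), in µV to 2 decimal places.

31.25 µV

Full-scale span = 1.024 V.
LSB = 1.024 / 2^15 = 1.024 / 32768 = 3.125e-05 V = 31.25 µV.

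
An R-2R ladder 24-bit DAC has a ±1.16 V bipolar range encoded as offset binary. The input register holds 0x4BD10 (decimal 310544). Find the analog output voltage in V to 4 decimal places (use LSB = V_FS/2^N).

LSB = 2.32 V / 2^24 = 0.14 µV.
Code 0x4BD10 = 310544 decimal.
V_out = (−1.16) + 310544 × 1.38283e-07 V = -1.11706 V.

-1.1171 V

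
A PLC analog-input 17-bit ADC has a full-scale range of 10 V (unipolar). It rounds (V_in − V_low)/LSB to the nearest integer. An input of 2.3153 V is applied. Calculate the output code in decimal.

code 30347

Full-scale span = 10 V; LSB = 10/2^17 = 76.29 µV.
(2.3153 − 0) / 7.62939e-05 = 30347.100 LSBs.
round(30347.100) = 30347.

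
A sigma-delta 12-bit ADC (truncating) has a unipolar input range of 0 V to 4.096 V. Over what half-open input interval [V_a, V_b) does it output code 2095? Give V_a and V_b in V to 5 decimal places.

LSB = 4.096/2^12 = 1.000 mV.
V_a = V_low + 2095·LSB = 2.095 V; V_b = V_low + 2096·LSB = 2.096 V.

[2.09500 V, 2.09600 V)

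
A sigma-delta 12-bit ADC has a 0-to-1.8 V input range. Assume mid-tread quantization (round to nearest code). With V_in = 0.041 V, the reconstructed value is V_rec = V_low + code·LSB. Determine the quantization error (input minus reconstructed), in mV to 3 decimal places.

LSB = 1.8/2^12 = 439.45 µV.
(0.041 − 0)/0.000439453 = 93.2978; round gives code 93.
Reconstructed: 0.040869141 V.
Error = 0.041 − 0.040869141 = 0.000130859 V = 0.131 mV.

0.131 mV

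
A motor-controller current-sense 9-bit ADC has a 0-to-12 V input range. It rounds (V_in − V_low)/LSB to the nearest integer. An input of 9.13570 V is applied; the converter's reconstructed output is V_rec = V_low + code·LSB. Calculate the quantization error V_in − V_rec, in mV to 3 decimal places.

-4.925 mV

LSB = 12/2^9 = 23.438 mV.
(9.13570 − 0)/0.0234375 = 389.7899; round gives code 390.
V_rec = 0 + 390·0.0234375 = 9.140625 V.
V_in − V_rec = -0.004925 V = -4.925 mV.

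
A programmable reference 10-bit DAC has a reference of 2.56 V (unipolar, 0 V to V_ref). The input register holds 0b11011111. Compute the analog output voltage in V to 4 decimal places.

LSB = 2.56 V / 2^10 = 2.500 mV.
Code 0b11011111 = 223 decimal.
V_out = 0 + 223 × 0.0025 V = 0.5575 V.

0.5575 V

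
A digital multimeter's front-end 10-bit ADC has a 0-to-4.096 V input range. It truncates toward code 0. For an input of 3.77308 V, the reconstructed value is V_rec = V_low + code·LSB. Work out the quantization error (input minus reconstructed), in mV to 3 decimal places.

1.080 mV

One LSB is 4.096 V / 1024 = 4.000 mV.
(3.77308 − 0)/0.004 = 943.2700; ⌊·⌋ gives code 943.
Code 943 maps back to 0 + 943×0.004 V = 3.772 V.
Error = 3.77308 − 3.772 = 0.00108 V = 1.080 mV.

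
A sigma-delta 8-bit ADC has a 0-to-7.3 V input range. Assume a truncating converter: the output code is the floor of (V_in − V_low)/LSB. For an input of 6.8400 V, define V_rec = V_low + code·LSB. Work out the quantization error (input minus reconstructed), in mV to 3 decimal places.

24.766 mV

Step size: 7.3 V ÷ 2^8 = 28.516 mV.
(V_in − V_low)/LSB = (6.8400 − 0)/0.0285156 = 239.8685 → code 239 (floor).
Code 239 maps back to 0 + 239×0.0285156 V = 6.8152344 V.
V_in − V_rec = 0.0247656 V = 24.766 mV.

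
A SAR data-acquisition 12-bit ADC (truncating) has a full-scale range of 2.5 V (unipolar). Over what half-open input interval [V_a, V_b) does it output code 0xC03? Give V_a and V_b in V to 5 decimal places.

[1.87683 V, 1.87744 V)

LSB = 2.5/2^12 = 0.610 mV.
Code 0xC03 = 3075 decimal.
V_a = V_low + 3075·LSB = 1.87683 V; V_b = V_low + 3076·LSB = 1.87744 V.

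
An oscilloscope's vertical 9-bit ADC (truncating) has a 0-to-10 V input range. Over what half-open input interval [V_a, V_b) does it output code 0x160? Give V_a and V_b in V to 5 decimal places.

[6.87500 V, 6.89453 V)

LSB = 10/2^9 = 19.531 mV.
Code 0x160 = 352 decimal.
V_a = V_low + 352·LSB = 6.875 V; V_b = V_low + 353·LSB = 6.89453 V.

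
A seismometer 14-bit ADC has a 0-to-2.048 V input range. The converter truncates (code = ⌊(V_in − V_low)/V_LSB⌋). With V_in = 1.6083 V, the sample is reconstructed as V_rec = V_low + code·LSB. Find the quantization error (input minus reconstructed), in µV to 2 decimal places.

50.00 µV

One LSB is 2.048 V / 16384 = 125.00 µV.
(1.6083 − 0)/0.000125 = 12866.4000; ⌊·⌋ gives code 12866.
V_rec = 0 + 12866·0.000125 = 1.60825 V.
V_in − V_rec = 5e-05 V = 50.00 µV.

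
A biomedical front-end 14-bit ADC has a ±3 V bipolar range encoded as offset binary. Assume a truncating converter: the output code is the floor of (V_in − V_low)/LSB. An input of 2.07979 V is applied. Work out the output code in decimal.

With 16384 levels over 6 V, one step is 366.21 µV.
Input sits at 13871.213 steps above V_low.
⌊·⌋(13871.213) = 13871.

code 13871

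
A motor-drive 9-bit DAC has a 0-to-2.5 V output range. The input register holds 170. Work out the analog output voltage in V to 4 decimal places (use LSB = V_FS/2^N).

0.8301 V

LSB = 2.5 V / 2^9 = 4.883 mV.
V_out = 0 + 170 × 0.00488281 V = 0.830078 V.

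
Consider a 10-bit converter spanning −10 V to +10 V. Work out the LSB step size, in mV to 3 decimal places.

19.531 mV

Full-scale span = 20 V.
LSB = 20 / 2^10 = 20 / 1024 = 0.0195312 V = 19.531 mV.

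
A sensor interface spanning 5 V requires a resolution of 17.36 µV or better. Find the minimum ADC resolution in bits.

Number of steps required ≥ 5 V / 17.36 µV = 288018.43.
Need 2^N ≥ 288018.43; 2^18 = 262144, 2^19 = 524288.
Minimum N = 19.

19 bits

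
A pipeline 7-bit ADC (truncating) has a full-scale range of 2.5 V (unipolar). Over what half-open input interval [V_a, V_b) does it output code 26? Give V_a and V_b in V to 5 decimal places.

LSB = 2.5/2^7 = 19.531 mV.
V_a = V_low + 26·LSB = 0.507812 V; V_b = V_low + 27·LSB = 0.527344 V.

[0.50781 V, 0.52734 V)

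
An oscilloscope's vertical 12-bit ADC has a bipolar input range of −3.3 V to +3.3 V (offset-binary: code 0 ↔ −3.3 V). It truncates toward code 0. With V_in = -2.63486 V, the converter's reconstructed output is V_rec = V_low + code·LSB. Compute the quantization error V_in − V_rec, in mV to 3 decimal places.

LSB = 6.6/2^12 = 1.611 mV.
(-2.63486 − (−3.3))/0.00161133 = 412.7899; ⌊·⌋ gives code 412.
Code 412 maps back to (−3.3) + 412×0.00161133 V = -2.6361328 V.
Error = -2.63486 − (−2.6361328) = 0.00127281 V = 1.273 mV.

1.273 mV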